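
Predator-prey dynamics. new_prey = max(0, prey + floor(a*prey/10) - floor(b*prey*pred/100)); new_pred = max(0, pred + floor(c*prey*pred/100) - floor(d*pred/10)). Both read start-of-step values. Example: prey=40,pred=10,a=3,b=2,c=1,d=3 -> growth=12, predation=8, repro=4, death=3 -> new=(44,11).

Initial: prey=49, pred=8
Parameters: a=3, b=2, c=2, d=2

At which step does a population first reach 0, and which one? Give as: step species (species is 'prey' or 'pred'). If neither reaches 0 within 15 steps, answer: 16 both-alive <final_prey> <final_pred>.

Answer: 5 prey

Derivation:
Step 1: prey: 49+14-7=56; pred: 8+7-1=14
Step 2: prey: 56+16-15=57; pred: 14+15-2=27
Step 3: prey: 57+17-30=44; pred: 27+30-5=52
Step 4: prey: 44+13-45=12; pred: 52+45-10=87
Step 5: prey: 12+3-20=0; pred: 87+20-17=90
First extinction: prey at step 5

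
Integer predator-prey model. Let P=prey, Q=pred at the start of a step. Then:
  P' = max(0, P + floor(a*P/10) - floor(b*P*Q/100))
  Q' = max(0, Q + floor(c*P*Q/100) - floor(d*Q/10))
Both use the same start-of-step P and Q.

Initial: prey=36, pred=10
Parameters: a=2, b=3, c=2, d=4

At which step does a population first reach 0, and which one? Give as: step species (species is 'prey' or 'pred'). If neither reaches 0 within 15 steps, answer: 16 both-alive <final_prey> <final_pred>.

Step 1: prey: 36+7-10=33; pred: 10+7-4=13
Step 2: prey: 33+6-12=27; pred: 13+8-5=16
Step 3: prey: 27+5-12=20; pred: 16+8-6=18
Step 4: prey: 20+4-10=14; pred: 18+7-7=18
Step 5: prey: 14+2-7=9; pred: 18+5-7=16
Step 6: prey: 9+1-4=6; pred: 16+2-6=12
Step 7: prey: 6+1-2=5; pred: 12+1-4=9
Step 8: prey: 5+1-1=5; pred: 9+0-3=6
Step 9: prey: 5+1-0=6; pred: 6+0-2=4
Step 10: prey: 6+1-0=7; pred: 4+0-1=3
Step 11: prey: 7+1-0=8; pred: 3+0-1=2
Step 12: prey: 8+1-0=9; pred: 2+0-0=2
Step 13: prey: 9+1-0=10; pred: 2+0-0=2
Step 14: prey: 10+2-0=12; pred: 2+0-0=2
Step 15: prey: 12+2-0=14; pred: 2+0-0=2
No extinction within 15 steps

Answer: 16 both-alive 14 2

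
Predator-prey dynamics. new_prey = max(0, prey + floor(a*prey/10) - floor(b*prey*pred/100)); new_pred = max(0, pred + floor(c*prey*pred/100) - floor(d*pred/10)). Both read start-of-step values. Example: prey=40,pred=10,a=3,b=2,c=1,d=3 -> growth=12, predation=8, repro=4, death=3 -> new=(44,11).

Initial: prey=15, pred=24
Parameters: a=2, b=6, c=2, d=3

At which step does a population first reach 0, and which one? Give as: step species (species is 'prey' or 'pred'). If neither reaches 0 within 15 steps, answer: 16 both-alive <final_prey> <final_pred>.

Step 1: prey: 15+3-21=0; pred: 24+7-7=24
First extinction: prey at step 1

Answer: 1 prey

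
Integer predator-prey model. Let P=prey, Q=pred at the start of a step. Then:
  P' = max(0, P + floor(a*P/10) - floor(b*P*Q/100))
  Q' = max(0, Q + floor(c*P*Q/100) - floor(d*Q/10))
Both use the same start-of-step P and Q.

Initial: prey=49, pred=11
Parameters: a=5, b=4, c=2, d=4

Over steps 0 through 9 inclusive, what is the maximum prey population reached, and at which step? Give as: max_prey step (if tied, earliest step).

Answer: 52 1

Derivation:
Step 1: prey: 49+24-21=52; pred: 11+10-4=17
Step 2: prey: 52+26-35=43; pred: 17+17-6=28
Step 3: prey: 43+21-48=16; pred: 28+24-11=41
Step 4: prey: 16+8-26=0; pred: 41+13-16=38
Step 5: prey: 0+0-0=0; pred: 38+0-15=23
Step 6: prey: 0+0-0=0; pred: 23+0-9=14
Step 7: prey: 0+0-0=0; pred: 14+0-5=9
Step 8: prey: 0+0-0=0; pred: 9+0-3=6
Step 9: prey: 0+0-0=0; pred: 6+0-2=4
Max prey = 52 at step 1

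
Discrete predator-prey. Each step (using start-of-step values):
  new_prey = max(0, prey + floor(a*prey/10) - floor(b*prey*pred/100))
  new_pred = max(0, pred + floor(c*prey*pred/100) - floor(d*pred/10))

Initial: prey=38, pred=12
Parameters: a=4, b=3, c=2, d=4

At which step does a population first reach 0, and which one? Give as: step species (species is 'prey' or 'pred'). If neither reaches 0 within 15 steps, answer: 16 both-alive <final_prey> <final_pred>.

Answer: 16 both-alive 1 2

Derivation:
Step 1: prey: 38+15-13=40; pred: 12+9-4=17
Step 2: prey: 40+16-20=36; pred: 17+13-6=24
Step 3: prey: 36+14-25=25; pred: 24+17-9=32
Step 4: prey: 25+10-24=11; pred: 32+16-12=36
Step 5: prey: 11+4-11=4; pred: 36+7-14=29
Step 6: prey: 4+1-3=2; pred: 29+2-11=20
Step 7: prey: 2+0-1=1; pred: 20+0-8=12
Step 8: prey: 1+0-0=1; pred: 12+0-4=8
Step 9: prey: 1+0-0=1; pred: 8+0-3=5
Step 10: prey: 1+0-0=1; pred: 5+0-2=3
Step 11: prey: 1+0-0=1; pred: 3+0-1=2
Step 12: prey: 1+0-0=1; pred: 2+0-0=2
Steps 13-15: state stable at prey=1, pred=2 (no change)
No extinction within 15 steps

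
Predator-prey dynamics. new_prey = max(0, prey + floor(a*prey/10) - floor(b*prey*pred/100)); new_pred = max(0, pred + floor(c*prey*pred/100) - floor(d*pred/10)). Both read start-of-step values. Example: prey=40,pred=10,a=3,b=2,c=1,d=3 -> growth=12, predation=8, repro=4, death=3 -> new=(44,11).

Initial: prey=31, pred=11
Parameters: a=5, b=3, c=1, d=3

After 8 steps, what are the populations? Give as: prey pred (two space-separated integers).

Answer: 23 36

Derivation:
Step 1: prey: 31+15-10=36; pred: 11+3-3=11
Step 2: prey: 36+18-11=43; pred: 11+3-3=11
Step 3: prey: 43+21-14=50; pred: 11+4-3=12
Step 4: prey: 50+25-18=57; pred: 12+6-3=15
Step 5: prey: 57+28-25=60; pred: 15+8-4=19
Step 6: prey: 60+30-34=56; pred: 19+11-5=25
Step 7: prey: 56+28-42=42; pred: 25+14-7=32
Step 8: prey: 42+21-40=23; pred: 32+13-9=36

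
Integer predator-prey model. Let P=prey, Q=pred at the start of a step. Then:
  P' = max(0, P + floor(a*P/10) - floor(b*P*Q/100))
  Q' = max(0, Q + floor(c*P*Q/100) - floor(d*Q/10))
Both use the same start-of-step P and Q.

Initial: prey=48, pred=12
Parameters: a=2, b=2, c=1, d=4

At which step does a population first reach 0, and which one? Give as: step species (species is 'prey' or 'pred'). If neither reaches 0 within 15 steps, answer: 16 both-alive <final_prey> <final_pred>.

Answer: 16 both-alive 40 7

Derivation:
Step 1: prey: 48+9-11=46; pred: 12+5-4=13
Step 2: prey: 46+9-11=44; pred: 13+5-5=13
Step 3: prey: 44+8-11=41; pred: 13+5-5=13
Step 4: prey: 41+8-10=39; pred: 13+5-5=13
Step 5: prey: 39+7-10=36; pred: 13+5-5=13
Step 6: prey: 36+7-9=34; pred: 13+4-5=12
Step 7: prey: 34+6-8=32; pred: 12+4-4=12
Step 8: prey: 32+6-7=31; pred: 12+3-4=11
Step 9: prey: 31+6-6=31; pred: 11+3-4=10
Step 10: prey: 31+6-6=31; pred: 10+3-4=9
Step 11: prey: 31+6-5=32; pred: 9+2-3=8
Step 12: prey: 32+6-5=33; pred: 8+2-3=7
Step 13: prey: 33+6-4=35; pred: 7+2-2=7
Step 14: prey: 35+7-4=38; pred: 7+2-2=7
Step 15: prey: 38+7-5=40; pred: 7+2-2=7
No extinction within 15 steps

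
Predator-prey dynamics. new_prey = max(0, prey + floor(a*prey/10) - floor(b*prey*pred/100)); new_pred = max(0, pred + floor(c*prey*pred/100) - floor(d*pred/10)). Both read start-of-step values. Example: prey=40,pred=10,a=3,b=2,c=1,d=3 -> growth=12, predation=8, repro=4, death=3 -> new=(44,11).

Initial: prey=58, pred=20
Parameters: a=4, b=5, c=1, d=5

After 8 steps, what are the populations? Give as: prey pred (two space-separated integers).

Step 1: prey: 58+23-58=23; pred: 20+11-10=21
Step 2: prey: 23+9-24=8; pred: 21+4-10=15
Step 3: prey: 8+3-6=5; pred: 15+1-7=9
Step 4: prey: 5+2-2=5; pred: 9+0-4=5
Step 5: prey: 5+2-1=6; pred: 5+0-2=3
Step 6: prey: 6+2-0=8; pred: 3+0-1=2
Step 7: prey: 8+3-0=11; pred: 2+0-1=1
Step 8: prey: 11+4-0=15; pred: 1+0-0=1

Answer: 15 1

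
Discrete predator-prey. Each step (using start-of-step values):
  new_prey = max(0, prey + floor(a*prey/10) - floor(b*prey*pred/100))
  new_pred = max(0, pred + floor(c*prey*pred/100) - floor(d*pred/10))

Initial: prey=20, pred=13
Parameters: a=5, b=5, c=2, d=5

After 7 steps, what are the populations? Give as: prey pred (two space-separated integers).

Step 1: prey: 20+10-13=17; pred: 13+5-6=12
Step 2: prey: 17+8-10=15; pred: 12+4-6=10
Step 3: prey: 15+7-7=15; pred: 10+3-5=8
Step 4: prey: 15+7-6=16; pred: 8+2-4=6
Step 5: prey: 16+8-4=20; pred: 6+1-3=4
Step 6: prey: 20+10-4=26; pred: 4+1-2=3
Step 7: prey: 26+13-3=36; pred: 3+1-1=3

Answer: 36 3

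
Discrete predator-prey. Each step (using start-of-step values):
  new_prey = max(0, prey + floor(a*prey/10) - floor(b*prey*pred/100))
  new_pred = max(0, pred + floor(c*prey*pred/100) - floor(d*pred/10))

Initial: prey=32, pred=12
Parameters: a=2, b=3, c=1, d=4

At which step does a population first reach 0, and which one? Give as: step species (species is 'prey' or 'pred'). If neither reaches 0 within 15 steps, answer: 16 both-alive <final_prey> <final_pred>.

Step 1: prey: 32+6-11=27; pred: 12+3-4=11
Step 2: prey: 27+5-8=24; pred: 11+2-4=9
Step 3: prey: 24+4-6=22; pred: 9+2-3=8
Step 4: prey: 22+4-5=21; pred: 8+1-3=6
Step 5: prey: 21+4-3=22; pred: 6+1-2=5
Step 6: prey: 22+4-3=23; pred: 5+1-2=4
Step 7: prey: 23+4-2=25; pred: 4+0-1=3
Step 8: prey: 25+5-2=28; pred: 3+0-1=2
Step 9: prey: 28+5-1=32; pred: 2+0-0=2
Step 10: prey: 32+6-1=37; pred: 2+0-0=2
Step 11: prey: 37+7-2=42; pred: 2+0-0=2
Step 12: prey: 42+8-2=48; pred: 2+0-0=2
Step 13: prey: 48+9-2=55; pred: 2+0-0=2
Step 14: prey: 55+11-3=63; pred: 2+1-0=3
Step 15: prey: 63+12-5=70; pred: 3+1-1=3
No extinction within 15 steps

Answer: 16 both-alive 70 3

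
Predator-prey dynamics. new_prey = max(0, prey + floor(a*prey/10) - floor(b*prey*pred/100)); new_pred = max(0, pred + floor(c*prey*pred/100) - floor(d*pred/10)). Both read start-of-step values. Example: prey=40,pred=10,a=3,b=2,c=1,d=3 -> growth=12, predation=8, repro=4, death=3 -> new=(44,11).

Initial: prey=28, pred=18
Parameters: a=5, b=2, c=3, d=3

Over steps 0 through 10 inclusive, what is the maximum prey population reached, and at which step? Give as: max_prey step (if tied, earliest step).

Answer: 32 1

Derivation:
Step 1: prey: 28+14-10=32; pred: 18+15-5=28
Step 2: prey: 32+16-17=31; pred: 28+26-8=46
Step 3: prey: 31+15-28=18; pred: 46+42-13=75
Step 4: prey: 18+9-27=0; pred: 75+40-22=93
Step 5: prey: 0+0-0=0; pred: 93+0-27=66
Step 6: prey: 0+0-0=0; pred: 66+0-19=47
Step 7: prey: 0+0-0=0; pred: 47+0-14=33
Step 8: prey: 0+0-0=0; pred: 33+0-9=24
Step 9: prey: 0+0-0=0; pred: 24+0-7=17
Step 10: prey: 0+0-0=0; pred: 17+0-5=12
Max prey = 32 at step 1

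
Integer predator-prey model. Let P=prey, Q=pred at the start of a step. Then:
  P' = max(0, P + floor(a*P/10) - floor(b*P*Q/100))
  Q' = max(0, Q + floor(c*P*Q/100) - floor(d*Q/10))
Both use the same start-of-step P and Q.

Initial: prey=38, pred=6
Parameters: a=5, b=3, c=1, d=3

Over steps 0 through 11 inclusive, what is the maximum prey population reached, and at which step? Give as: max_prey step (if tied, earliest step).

Answer: 99 4

Derivation:
Step 1: prey: 38+19-6=51; pred: 6+2-1=7
Step 2: prey: 51+25-10=66; pred: 7+3-2=8
Step 3: prey: 66+33-15=84; pred: 8+5-2=11
Step 4: prey: 84+42-27=99; pred: 11+9-3=17
Step 5: prey: 99+49-50=98; pred: 17+16-5=28
Step 6: prey: 98+49-82=65; pred: 28+27-8=47
Step 7: prey: 65+32-91=6; pred: 47+30-14=63
Step 8: prey: 6+3-11=0; pred: 63+3-18=48
Step 9: prey: 0+0-0=0; pred: 48+0-14=34
Step 10: prey: 0+0-0=0; pred: 34+0-10=24
Step 11: prey: 0+0-0=0; pred: 24+0-7=17
Max prey = 99 at step 4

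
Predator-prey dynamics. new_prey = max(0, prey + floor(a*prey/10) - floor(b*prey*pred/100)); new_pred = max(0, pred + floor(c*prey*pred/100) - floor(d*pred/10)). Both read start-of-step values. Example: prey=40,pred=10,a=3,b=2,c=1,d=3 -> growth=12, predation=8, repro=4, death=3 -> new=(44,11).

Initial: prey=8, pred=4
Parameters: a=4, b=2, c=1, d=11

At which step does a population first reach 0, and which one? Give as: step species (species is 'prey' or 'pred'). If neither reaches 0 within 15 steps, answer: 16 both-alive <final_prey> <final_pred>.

Answer: 1 pred

Derivation:
Step 1: prey: 8+3-0=11; pred: 4+0-4=0
First extinction: pred at step 1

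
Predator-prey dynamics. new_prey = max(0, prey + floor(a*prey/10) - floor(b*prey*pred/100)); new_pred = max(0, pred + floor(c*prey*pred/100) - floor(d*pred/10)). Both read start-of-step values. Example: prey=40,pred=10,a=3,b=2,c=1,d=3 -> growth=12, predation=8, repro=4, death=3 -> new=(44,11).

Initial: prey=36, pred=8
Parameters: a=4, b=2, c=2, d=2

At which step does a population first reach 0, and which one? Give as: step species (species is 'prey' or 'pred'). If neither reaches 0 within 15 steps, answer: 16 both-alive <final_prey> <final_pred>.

Answer: 6 prey

Derivation:
Step 1: prey: 36+14-5=45; pred: 8+5-1=12
Step 2: prey: 45+18-10=53; pred: 12+10-2=20
Step 3: prey: 53+21-21=53; pred: 20+21-4=37
Step 4: prey: 53+21-39=35; pred: 37+39-7=69
Step 5: prey: 35+14-48=1; pred: 69+48-13=104
Step 6: prey: 1+0-2=0; pred: 104+2-20=86
First extinction: prey at step 6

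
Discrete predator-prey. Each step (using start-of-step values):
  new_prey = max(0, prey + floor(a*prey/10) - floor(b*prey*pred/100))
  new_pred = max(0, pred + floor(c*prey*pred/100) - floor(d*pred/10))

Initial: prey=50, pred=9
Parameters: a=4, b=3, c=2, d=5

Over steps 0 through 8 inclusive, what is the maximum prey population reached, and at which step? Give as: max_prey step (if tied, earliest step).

Step 1: prey: 50+20-13=57; pred: 9+9-4=14
Step 2: prey: 57+22-23=56; pred: 14+15-7=22
Step 3: prey: 56+22-36=42; pred: 22+24-11=35
Step 4: prey: 42+16-44=14; pred: 35+29-17=47
Step 5: prey: 14+5-19=0; pred: 47+13-23=37
Step 6: prey: 0+0-0=0; pred: 37+0-18=19
Step 7: prey: 0+0-0=0; pred: 19+0-9=10
Step 8: prey: 0+0-0=0; pred: 10+0-5=5
Max prey = 57 at step 1

Answer: 57 1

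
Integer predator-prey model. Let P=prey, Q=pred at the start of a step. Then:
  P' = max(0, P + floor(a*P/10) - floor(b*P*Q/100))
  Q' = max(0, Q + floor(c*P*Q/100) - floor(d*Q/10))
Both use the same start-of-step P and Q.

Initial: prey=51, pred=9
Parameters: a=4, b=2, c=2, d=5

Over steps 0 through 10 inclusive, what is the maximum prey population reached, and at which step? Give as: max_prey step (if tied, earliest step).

Answer: 69 2

Derivation:
Step 1: prey: 51+20-9=62; pred: 9+9-4=14
Step 2: prey: 62+24-17=69; pred: 14+17-7=24
Step 3: prey: 69+27-33=63; pred: 24+33-12=45
Step 4: prey: 63+25-56=32; pred: 45+56-22=79
Step 5: prey: 32+12-50=0; pred: 79+50-39=90
Step 6: prey: 0+0-0=0; pred: 90+0-45=45
Step 7: prey: 0+0-0=0; pred: 45+0-22=23
Step 8: prey: 0+0-0=0; pred: 23+0-11=12
Step 9: prey: 0+0-0=0; pred: 12+0-6=6
Step 10: prey: 0+0-0=0; pred: 6+0-3=3
Max prey = 69 at step 2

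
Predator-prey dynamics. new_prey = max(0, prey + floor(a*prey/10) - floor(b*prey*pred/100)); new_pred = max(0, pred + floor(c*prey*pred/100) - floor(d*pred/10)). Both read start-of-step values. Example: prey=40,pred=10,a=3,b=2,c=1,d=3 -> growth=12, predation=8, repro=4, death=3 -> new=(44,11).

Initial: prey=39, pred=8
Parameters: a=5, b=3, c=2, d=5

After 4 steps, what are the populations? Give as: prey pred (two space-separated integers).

Step 1: prey: 39+19-9=49; pred: 8+6-4=10
Step 2: prey: 49+24-14=59; pred: 10+9-5=14
Step 3: prey: 59+29-24=64; pred: 14+16-7=23
Step 4: prey: 64+32-44=52; pred: 23+29-11=41

Answer: 52 41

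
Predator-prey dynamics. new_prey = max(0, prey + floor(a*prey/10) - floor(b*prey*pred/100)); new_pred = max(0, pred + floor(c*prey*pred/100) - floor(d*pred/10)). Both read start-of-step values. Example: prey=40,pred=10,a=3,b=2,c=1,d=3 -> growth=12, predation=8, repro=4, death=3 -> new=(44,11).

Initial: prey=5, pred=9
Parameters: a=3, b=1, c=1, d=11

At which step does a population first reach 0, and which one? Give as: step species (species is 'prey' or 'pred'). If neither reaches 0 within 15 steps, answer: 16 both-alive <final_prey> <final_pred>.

Answer: 1 pred

Derivation:
Step 1: prey: 5+1-0=6; pred: 9+0-9=0
First extinction: pred at step 1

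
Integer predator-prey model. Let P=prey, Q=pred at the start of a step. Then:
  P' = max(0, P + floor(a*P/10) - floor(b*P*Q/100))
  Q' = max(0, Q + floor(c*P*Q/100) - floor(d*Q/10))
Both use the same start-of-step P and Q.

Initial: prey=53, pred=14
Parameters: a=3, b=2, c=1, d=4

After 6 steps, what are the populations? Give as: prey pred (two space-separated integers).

Answer: 33 22

Derivation:
Step 1: prey: 53+15-14=54; pred: 14+7-5=16
Step 2: prey: 54+16-17=53; pred: 16+8-6=18
Step 3: prey: 53+15-19=49; pred: 18+9-7=20
Step 4: prey: 49+14-19=44; pred: 20+9-8=21
Step 5: prey: 44+13-18=39; pred: 21+9-8=22
Step 6: prey: 39+11-17=33; pred: 22+8-8=22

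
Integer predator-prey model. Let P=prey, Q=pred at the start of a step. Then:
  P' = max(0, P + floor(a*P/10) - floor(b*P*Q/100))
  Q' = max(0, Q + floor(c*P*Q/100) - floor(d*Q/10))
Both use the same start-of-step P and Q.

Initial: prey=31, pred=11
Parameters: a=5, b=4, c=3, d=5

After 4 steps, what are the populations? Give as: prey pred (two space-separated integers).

Answer: 4 31

Derivation:
Step 1: prey: 31+15-13=33; pred: 11+10-5=16
Step 2: prey: 33+16-21=28; pred: 16+15-8=23
Step 3: prey: 28+14-25=17; pred: 23+19-11=31
Step 4: prey: 17+8-21=4; pred: 31+15-15=31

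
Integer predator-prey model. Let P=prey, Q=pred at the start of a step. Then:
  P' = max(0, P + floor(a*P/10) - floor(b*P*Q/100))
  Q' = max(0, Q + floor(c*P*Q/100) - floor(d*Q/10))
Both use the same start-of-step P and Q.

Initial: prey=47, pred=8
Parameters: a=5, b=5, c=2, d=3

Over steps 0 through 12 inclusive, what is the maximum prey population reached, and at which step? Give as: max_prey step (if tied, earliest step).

Answer: 52 1

Derivation:
Step 1: prey: 47+23-18=52; pred: 8+7-2=13
Step 2: prey: 52+26-33=45; pred: 13+13-3=23
Step 3: prey: 45+22-51=16; pred: 23+20-6=37
Step 4: prey: 16+8-29=0; pred: 37+11-11=37
Step 5: prey: 0+0-0=0; pred: 37+0-11=26
Step 6: prey: 0+0-0=0; pred: 26+0-7=19
Step 7: prey: 0+0-0=0; pred: 19+0-5=14
Step 8: prey: 0+0-0=0; pred: 14+0-4=10
Step 9: prey: 0+0-0=0; pred: 10+0-3=7
Step 10: prey: 0+0-0=0; pred: 7+0-2=5
Step 11: prey: 0+0-0=0; pred: 5+0-1=4
Step 12: prey: 0+0-0=0; pred: 4+0-1=3
Max prey = 52 at step 1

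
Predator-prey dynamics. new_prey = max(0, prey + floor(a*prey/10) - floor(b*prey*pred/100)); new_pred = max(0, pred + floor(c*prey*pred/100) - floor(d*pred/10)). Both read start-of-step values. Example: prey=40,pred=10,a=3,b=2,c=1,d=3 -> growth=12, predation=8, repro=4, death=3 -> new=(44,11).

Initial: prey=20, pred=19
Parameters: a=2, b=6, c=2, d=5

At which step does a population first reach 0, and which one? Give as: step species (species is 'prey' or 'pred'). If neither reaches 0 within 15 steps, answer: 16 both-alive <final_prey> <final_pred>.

Answer: 2 prey

Derivation:
Step 1: prey: 20+4-22=2; pred: 19+7-9=17
Step 2: prey: 2+0-2=0; pred: 17+0-8=9
First extinction: prey at step 2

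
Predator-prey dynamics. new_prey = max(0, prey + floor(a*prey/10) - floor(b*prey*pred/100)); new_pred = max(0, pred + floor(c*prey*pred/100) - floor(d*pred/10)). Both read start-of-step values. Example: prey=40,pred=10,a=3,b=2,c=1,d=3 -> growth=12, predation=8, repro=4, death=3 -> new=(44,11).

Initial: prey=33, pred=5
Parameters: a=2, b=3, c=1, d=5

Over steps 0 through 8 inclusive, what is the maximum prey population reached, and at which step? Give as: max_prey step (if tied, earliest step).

Answer: 71 8

Derivation:
Step 1: prey: 33+6-4=35; pred: 5+1-2=4
Step 2: prey: 35+7-4=38; pred: 4+1-2=3
Step 3: prey: 38+7-3=42; pred: 3+1-1=3
Step 4: prey: 42+8-3=47; pred: 3+1-1=3
Step 5: prey: 47+9-4=52; pred: 3+1-1=3
Step 6: prey: 52+10-4=58; pred: 3+1-1=3
Step 7: prey: 58+11-5=64; pred: 3+1-1=3
Step 8: prey: 64+12-5=71; pred: 3+1-1=3
Max prey = 71 at step 8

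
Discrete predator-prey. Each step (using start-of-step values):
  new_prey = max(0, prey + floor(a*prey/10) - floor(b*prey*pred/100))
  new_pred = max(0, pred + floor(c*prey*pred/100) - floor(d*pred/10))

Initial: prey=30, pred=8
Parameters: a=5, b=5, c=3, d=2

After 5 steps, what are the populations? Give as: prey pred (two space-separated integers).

Step 1: prey: 30+15-12=33; pred: 8+7-1=14
Step 2: prey: 33+16-23=26; pred: 14+13-2=25
Step 3: prey: 26+13-32=7; pred: 25+19-5=39
Step 4: prey: 7+3-13=0; pred: 39+8-7=40
Step 5: prey: 0+0-0=0; pred: 40+0-8=32

Answer: 0 32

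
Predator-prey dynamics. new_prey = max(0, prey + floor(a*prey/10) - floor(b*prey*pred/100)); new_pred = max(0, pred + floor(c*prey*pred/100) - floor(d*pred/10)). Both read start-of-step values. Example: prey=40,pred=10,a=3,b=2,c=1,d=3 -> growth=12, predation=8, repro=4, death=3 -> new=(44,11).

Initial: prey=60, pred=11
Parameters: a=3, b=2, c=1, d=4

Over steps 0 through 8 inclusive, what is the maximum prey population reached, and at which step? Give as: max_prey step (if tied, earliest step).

Answer: 68 2

Derivation:
Step 1: prey: 60+18-13=65; pred: 11+6-4=13
Step 2: prey: 65+19-16=68; pred: 13+8-5=16
Step 3: prey: 68+20-21=67; pred: 16+10-6=20
Step 4: prey: 67+20-26=61; pred: 20+13-8=25
Step 5: prey: 61+18-30=49; pred: 25+15-10=30
Step 6: prey: 49+14-29=34; pred: 30+14-12=32
Step 7: prey: 34+10-21=23; pred: 32+10-12=30
Step 8: prey: 23+6-13=16; pred: 30+6-12=24
Max prey = 68 at step 2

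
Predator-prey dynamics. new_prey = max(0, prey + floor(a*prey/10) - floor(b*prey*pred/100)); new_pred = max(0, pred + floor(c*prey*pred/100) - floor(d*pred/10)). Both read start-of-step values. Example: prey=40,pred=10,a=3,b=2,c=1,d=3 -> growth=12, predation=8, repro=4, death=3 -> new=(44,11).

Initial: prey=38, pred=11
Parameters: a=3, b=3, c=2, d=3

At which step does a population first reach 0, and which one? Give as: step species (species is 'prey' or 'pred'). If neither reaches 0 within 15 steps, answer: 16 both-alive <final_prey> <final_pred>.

Step 1: prey: 38+11-12=37; pred: 11+8-3=16
Step 2: prey: 37+11-17=31; pred: 16+11-4=23
Step 3: prey: 31+9-21=19; pred: 23+14-6=31
Step 4: prey: 19+5-17=7; pred: 31+11-9=33
Step 5: prey: 7+2-6=3; pred: 33+4-9=28
Step 6: prey: 3+0-2=1; pred: 28+1-8=21
Step 7: prey: 1+0-0=1; pred: 21+0-6=15
Step 8: prey: 1+0-0=1; pred: 15+0-4=11
Step 9: prey: 1+0-0=1; pred: 11+0-3=8
Step 10: prey: 1+0-0=1; pred: 8+0-2=6
Step 11: prey: 1+0-0=1; pred: 6+0-1=5
Step 12: prey: 1+0-0=1; pred: 5+0-1=4
Step 13: prey: 1+0-0=1; pred: 4+0-1=3
Step 14: prey: 1+0-0=1; pred: 3+0-0=3
Steps 15-15: state stable at prey=1, pred=3 (no change)
No extinction within 15 steps

Answer: 16 both-alive 1 3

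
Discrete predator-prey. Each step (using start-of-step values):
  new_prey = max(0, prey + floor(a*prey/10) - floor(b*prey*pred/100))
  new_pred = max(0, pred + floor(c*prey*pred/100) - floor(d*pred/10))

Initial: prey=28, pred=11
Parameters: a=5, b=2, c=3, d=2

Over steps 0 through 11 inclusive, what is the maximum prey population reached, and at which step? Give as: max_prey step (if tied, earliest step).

Step 1: prey: 28+14-6=36; pred: 11+9-2=18
Step 2: prey: 36+18-12=42; pred: 18+19-3=34
Step 3: prey: 42+21-28=35; pred: 34+42-6=70
Step 4: prey: 35+17-49=3; pred: 70+73-14=129
Step 5: prey: 3+1-7=0; pred: 129+11-25=115
Step 6: prey: 0+0-0=0; pred: 115+0-23=92
Step 7: prey: 0+0-0=0; pred: 92+0-18=74
Step 8: prey: 0+0-0=0; pred: 74+0-14=60
Step 9: prey: 0+0-0=0; pred: 60+0-12=48
Step 10: prey: 0+0-0=0; pred: 48+0-9=39
Step 11: prey: 0+0-0=0; pred: 39+0-7=32
Max prey = 42 at step 2

Answer: 42 2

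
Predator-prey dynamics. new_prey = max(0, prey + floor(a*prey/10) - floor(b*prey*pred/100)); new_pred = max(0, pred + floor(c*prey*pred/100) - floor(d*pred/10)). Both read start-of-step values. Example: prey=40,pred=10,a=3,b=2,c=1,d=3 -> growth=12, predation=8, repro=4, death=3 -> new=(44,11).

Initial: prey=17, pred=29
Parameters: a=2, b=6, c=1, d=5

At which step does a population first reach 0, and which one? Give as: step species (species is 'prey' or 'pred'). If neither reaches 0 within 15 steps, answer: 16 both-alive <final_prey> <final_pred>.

Answer: 1 prey

Derivation:
Step 1: prey: 17+3-29=0; pred: 29+4-14=19
First extinction: prey at step 1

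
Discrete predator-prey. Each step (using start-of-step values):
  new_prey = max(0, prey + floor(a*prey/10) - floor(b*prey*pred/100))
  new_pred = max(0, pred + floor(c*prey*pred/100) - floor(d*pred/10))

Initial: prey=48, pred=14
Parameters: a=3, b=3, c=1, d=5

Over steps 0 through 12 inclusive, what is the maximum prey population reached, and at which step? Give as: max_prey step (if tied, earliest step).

Answer: 90 12

Derivation:
Step 1: prey: 48+14-20=42; pred: 14+6-7=13
Step 2: prey: 42+12-16=38; pred: 13+5-6=12
Step 3: prey: 38+11-13=36; pred: 12+4-6=10
Step 4: prey: 36+10-10=36; pred: 10+3-5=8
Step 5: prey: 36+10-8=38; pred: 8+2-4=6
Step 6: prey: 38+11-6=43; pred: 6+2-3=5
Step 7: prey: 43+12-6=49; pred: 5+2-2=5
Step 8: prey: 49+14-7=56; pred: 5+2-2=5
Step 9: prey: 56+16-8=64; pred: 5+2-2=5
Step 10: prey: 64+19-9=74; pred: 5+3-2=6
Step 11: prey: 74+22-13=83; pred: 6+4-3=7
Step 12: prey: 83+24-17=90; pred: 7+5-3=9
Max prey = 90 at step 12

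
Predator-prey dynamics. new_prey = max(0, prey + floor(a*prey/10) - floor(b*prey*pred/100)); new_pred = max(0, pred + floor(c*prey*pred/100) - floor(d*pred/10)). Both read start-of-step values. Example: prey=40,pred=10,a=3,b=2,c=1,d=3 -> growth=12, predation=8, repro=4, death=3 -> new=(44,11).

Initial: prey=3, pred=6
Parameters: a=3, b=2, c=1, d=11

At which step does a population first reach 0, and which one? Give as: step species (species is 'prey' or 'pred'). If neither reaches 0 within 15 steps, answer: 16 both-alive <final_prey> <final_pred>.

Step 1: prey: 3+0-0=3; pred: 6+0-6=0
First extinction: pred at step 1

Answer: 1 pred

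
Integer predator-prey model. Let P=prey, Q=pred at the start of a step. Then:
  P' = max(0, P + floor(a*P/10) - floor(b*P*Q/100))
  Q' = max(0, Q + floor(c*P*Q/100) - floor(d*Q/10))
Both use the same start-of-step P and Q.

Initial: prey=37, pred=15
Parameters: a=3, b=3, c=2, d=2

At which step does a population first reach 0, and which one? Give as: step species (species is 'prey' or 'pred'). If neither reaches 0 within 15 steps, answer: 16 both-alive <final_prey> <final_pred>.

Step 1: prey: 37+11-16=32; pred: 15+11-3=23
Step 2: prey: 32+9-22=19; pred: 23+14-4=33
Step 3: prey: 19+5-18=6; pred: 33+12-6=39
Step 4: prey: 6+1-7=0; pred: 39+4-7=36
First extinction: prey at step 4

Answer: 4 prey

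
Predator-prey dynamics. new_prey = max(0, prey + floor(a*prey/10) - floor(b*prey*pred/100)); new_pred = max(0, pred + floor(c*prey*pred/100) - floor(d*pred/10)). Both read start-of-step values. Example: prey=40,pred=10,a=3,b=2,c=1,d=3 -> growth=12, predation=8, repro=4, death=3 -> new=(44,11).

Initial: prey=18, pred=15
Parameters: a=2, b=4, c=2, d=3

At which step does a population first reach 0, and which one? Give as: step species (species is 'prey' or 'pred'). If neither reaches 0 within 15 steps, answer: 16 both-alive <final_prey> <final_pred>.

Answer: 16 both-alive 2 3

Derivation:
Step 1: prey: 18+3-10=11; pred: 15+5-4=16
Step 2: prey: 11+2-7=6; pred: 16+3-4=15
Step 3: prey: 6+1-3=4; pred: 15+1-4=12
Step 4: prey: 4+0-1=3; pred: 12+0-3=9
Step 5: prey: 3+0-1=2; pred: 9+0-2=7
Step 6: prey: 2+0-0=2; pred: 7+0-2=5
Step 7: prey: 2+0-0=2; pred: 5+0-1=4
Step 8: prey: 2+0-0=2; pred: 4+0-1=3
Step 9: prey: 2+0-0=2; pred: 3+0-0=3
Steps 10-15: state stable at prey=2, pred=3 (no change)
No extinction within 15 steps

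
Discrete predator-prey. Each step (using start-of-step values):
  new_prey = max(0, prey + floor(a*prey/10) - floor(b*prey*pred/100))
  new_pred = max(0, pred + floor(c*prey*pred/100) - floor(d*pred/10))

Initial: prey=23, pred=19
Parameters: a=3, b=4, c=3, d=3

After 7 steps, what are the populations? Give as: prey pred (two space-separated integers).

Answer: 0 7

Derivation:
Step 1: prey: 23+6-17=12; pred: 19+13-5=27
Step 2: prey: 12+3-12=3; pred: 27+9-8=28
Step 3: prey: 3+0-3=0; pred: 28+2-8=22
Step 4: prey: 0+0-0=0; pred: 22+0-6=16
Step 5: prey: 0+0-0=0; pred: 16+0-4=12
Step 6: prey: 0+0-0=0; pred: 12+0-3=9
Step 7: prey: 0+0-0=0; pred: 9+0-2=7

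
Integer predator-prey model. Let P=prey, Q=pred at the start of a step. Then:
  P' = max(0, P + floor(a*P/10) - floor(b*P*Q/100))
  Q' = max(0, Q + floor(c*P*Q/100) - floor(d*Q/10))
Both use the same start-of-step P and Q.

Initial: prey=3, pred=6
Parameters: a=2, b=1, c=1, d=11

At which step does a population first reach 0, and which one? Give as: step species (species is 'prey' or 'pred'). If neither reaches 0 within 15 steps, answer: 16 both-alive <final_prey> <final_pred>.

Answer: 1 pred

Derivation:
Step 1: prey: 3+0-0=3; pred: 6+0-6=0
First extinction: pred at step 1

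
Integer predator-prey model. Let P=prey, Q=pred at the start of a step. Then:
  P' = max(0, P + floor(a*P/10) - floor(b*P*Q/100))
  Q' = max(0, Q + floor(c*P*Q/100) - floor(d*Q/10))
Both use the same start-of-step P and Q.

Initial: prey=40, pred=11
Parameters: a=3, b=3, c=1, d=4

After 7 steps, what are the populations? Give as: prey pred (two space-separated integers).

Step 1: prey: 40+12-13=39; pred: 11+4-4=11
Step 2: prey: 39+11-12=38; pred: 11+4-4=11
Step 3: prey: 38+11-12=37; pred: 11+4-4=11
Step 4: prey: 37+11-12=36; pred: 11+4-4=11
Step 5: prey: 36+10-11=35; pred: 11+3-4=10
Step 6: prey: 35+10-10=35; pred: 10+3-4=9
Step 7: prey: 35+10-9=36; pred: 9+3-3=9

Answer: 36 9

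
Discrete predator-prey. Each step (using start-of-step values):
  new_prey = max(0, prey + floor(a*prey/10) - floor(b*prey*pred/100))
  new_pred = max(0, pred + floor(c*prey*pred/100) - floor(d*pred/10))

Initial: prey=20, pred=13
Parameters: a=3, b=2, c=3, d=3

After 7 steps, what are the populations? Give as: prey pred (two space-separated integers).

Step 1: prey: 20+6-5=21; pred: 13+7-3=17
Step 2: prey: 21+6-7=20; pred: 17+10-5=22
Step 3: prey: 20+6-8=18; pred: 22+13-6=29
Step 4: prey: 18+5-10=13; pred: 29+15-8=36
Step 5: prey: 13+3-9=7; pred: 36+14-10=40
Step 6: prey: 7+2-5=4; pred: 40+8-12=36
Step 7: prey: 4+1-2=3; pred: 36+4-10=30

Answer: 3 30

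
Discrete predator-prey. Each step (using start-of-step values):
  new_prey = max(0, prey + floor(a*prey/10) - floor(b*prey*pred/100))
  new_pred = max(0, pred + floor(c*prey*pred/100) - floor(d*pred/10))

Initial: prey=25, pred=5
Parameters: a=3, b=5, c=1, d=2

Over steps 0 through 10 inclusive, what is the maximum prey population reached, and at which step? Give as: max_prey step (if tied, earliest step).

Answer: 39 10

Derivation:
Step 1: prey: 25+7-6=26; pred: 5+1-1=5
Step 2: prey: 26+7-6=27; pred: 5+1-1=5
Step 3: prey: 27+8-6=29; pred: 5+1-1=5
Step 4: prey: 29+8-7=30; pred: 5+1-1=5
Step 5: prey: 30+9-7=32; pred: 5+1-1=5
Step 6: prey: 32+9-8=33; pred: 5+1-1=5
Step 7: prey: 33+9-8=34; pred: 5+1-1=5
Step 8: prey: 34+10-8=36; pred: 5+1-1=5
Step 9: prey: 36+10-9=37; pred: 5+1-1=5
Step 10: prey: 37+11-9=39; pred: 5+1-1=5
Max prey = 39 at step 10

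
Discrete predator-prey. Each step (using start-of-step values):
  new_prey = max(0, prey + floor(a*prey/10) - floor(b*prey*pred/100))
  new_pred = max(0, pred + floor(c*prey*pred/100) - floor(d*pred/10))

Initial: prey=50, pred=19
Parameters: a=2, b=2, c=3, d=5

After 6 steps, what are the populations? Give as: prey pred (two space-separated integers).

Answer: 0 9

Derivation:
Step 1: prey: 50+10-19=41; pred: 19+28-9=38
Step 2: prey: 41+8-31=18; pred: 38+46-19=65
Step 3: prey: 18+3-23=0; pred: 65+35-32=68
Step 4: prey: 0+0-0=0; pred: 68+0-34=34
Step 5: prey: 0+0-0=0; pred: 34+0-17=17
Step 6: prey: 0+0-0=0; pred: 17+0-8=9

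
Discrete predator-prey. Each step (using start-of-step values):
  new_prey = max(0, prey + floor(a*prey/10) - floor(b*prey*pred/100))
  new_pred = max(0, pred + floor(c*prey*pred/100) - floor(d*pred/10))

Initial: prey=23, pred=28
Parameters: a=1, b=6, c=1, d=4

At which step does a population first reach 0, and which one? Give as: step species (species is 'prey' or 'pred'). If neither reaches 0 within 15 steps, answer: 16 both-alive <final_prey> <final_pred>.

Answer: 1 prey

Derivation:
Step 1: prey: 23+2-38=0; pred: 28+6-11=23
First extinction: prey at step 1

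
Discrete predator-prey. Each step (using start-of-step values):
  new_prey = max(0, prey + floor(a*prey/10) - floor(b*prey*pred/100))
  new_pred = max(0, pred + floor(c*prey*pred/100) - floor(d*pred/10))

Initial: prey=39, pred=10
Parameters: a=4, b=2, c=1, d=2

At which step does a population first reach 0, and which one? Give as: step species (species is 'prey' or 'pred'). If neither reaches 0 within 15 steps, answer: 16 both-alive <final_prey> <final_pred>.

Step 1: prey: 39+15-7=47; pred: 10+3-2=11
Step 2: prey: 47+18-10=55; pred: 11+5-2=14
Step 3: prey: 55+22-15=62; pred: 14+7-2=19
Step 4: prey: 62+24-23=63; pred: 19+11-3=27
Step 5: prey: 63+25-34=54; pred: 27+17-5=39
Step 6: prey: 54+21-42=33; pred: 39+21-7=53
Step 7: prey: 33+13-34=12; pred: 53+17-10=60
Step 8: prey: 12+4-14=2; pred: 60+7-12=55
Step 9: prey: 2+0-2=0; pred: 55+1-11=45
First extinction: prey at step 9

Answer: 9 prey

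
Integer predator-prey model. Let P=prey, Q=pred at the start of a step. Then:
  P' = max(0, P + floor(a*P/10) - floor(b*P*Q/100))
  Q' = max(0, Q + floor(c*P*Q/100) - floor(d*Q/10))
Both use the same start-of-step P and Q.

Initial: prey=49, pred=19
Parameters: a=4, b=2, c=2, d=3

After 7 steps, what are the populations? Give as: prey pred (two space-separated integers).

Step 1: prey: 49+19-18=50; pred: 19+18-5=32
Step 2: prey: 50+20-32=38; pred: 32+32-9=55
Step 3: prey: 38+15-41=12; pred: 55+41-16=80
Step 4: prey: 12+4-19=0; pred: 80+19-24=75
Step 5: prey: 0+0-0=0; pred: 75+0-22=53
Step 6: prey: 0+0-0=0; pred: 53+0-15=38
Step 7: prey: 0+0-0=0; pred: 38+0-11=27

Answer: 0 27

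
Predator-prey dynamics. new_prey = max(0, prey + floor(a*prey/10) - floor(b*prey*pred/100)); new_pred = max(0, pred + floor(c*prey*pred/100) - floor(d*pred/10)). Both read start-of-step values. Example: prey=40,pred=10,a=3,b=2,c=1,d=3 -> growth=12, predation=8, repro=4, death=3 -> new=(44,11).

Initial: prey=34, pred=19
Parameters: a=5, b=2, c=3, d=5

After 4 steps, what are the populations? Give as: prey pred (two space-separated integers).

Step 1: prey: 34+17-12=39; pred: 19+19-9=29
Step 2: prey: 39+19-22=36; pred: 29+33-14=48
Step 3: prey: 36+18-34=20; pred: 48+51-24=75
Step 4: prey: 20+10-30=0; pred: 75+45-37=83

Answer: 0 83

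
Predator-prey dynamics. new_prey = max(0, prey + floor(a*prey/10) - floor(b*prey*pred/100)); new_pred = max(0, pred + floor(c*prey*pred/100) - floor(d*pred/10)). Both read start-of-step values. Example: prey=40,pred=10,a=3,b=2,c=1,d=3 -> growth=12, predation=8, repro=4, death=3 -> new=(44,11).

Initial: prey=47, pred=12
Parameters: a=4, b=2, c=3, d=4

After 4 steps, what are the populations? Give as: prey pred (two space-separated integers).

Answer: 0 123

Derivation:
Step 1: prey: 47+18-11=54; pred: 12+16-4=24
Step 2: prey: 54+21-25=50; pred: 24+38-9=53
Step 3: prey: 50+20-53=17; pred: 53+79-21=111
Step 4: prey: 17+6-37=0; pred: 111+56-44=123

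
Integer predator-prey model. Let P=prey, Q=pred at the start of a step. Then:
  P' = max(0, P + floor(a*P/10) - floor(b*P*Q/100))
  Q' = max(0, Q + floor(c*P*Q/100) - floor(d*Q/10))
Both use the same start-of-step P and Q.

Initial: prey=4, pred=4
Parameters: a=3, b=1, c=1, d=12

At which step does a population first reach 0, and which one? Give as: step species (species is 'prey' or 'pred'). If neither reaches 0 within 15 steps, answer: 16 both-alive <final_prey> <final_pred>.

Answer: 1 pred

Derivation:
Step 1: prey: 4+1-0=5; pred: 4+0-4=0
First extinction: pred at step 1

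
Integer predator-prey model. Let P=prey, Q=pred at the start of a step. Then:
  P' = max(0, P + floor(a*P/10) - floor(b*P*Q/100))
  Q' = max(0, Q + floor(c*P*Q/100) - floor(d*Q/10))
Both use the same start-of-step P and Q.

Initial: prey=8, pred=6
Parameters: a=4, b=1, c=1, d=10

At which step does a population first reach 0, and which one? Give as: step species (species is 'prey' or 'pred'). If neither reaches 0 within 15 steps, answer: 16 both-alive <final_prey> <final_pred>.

Step 1: prey: 8+3-0=11; pred: 6+0-6=0
First extinction: pred at step 1

Answer: 1 pred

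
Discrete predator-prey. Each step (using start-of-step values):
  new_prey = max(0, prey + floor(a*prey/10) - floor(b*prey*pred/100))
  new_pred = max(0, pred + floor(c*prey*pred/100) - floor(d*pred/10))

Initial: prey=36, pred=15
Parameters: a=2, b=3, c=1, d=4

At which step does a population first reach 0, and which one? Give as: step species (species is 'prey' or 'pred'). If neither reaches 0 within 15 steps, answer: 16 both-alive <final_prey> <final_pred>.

Answer: 16 both-alive 53 2

Derivation:
Step 1: prey: 36+7-16=27; pred: 15+5-6=14
Step 2: prey: 27+5-11=21; pred: 14+3-5=12
Step 3: prey: 21+4-7=18; pred: 12+2-4=10
Step 4: prey: 18+3-5=16; pred: 10+1-4=7
Step 5: prey: 16+3-3=16; pred: 7+1-2=6
Step 6: prey: 16+3-2=17; pred: 6+0-2=4
Step 7: prey: 17+3-2=18; pred: 4+0-1=3
Step 8: prey: 18+3-1=20; pred: 3+0-1=2
Step 9: prey: 20+4-1=23; pred: 2+0-0=2
Step 10: prey: 23+4-1=26; pred: 2+0-0=2
Step 11: prey: 26+5-1=30; pred: 2+0-0=2
Step 12: prey: 30+6-1=35; pred: 2+0-0=2
Step 13: prey: 35+7-2=40; pred: 2+0-0=2
Step 14: prey: 40+8-2=46; pred: 2+0-0=2
Step 15: prey: 46+9-2=53; pred: 2+0-0=2
No extinction within 15 steps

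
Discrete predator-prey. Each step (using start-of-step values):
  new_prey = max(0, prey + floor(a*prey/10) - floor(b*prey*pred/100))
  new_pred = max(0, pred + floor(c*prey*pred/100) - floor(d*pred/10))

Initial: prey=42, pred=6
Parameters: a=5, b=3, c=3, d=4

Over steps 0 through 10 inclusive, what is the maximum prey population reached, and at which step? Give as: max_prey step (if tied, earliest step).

Answer: 66 2

Derivation:
Step 1: prey: 42+21-7=56; pred: 6+7-2=11
Step 2: prey: 56+28-18=66; pred: 11+18-4=25
Step 3: prey: 66+33-49=50; pred: 25+49-10=64
Step 4: prey: 50+25-96=0; pred: 64+96-25=135
Step 5: prey: 0+0-0=0; pred: 135+0-54=81
Step 6: prey: 0+0-0=0; pred: 81+0-32=49
Step 7: prey: 0+0-0=0; pred: 49+0-19=30
Step 8: prey: 0+0-0=0; pred: 30+0-12=18
Step 9: prey: 0+0-0=0; pred: 18+0-7=11
Step 10: prey: 0+0-0=0; pred: 11+0-4=7
Max prey = 66 at step 2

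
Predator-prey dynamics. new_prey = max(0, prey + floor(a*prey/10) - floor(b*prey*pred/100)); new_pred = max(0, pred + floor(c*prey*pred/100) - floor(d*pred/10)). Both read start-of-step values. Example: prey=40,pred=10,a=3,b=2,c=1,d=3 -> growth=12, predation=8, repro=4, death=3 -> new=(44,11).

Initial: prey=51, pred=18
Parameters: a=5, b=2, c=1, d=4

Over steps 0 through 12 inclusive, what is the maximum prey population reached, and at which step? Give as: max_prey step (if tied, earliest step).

Answer: 67 3

Derivation:
Step 1: prey: 51+25-18=58; pred: 18+9-7=20
Step 2: prey: 58+29-23=64; pred: 20+11-8=23
Step 3: prey: 64+32-29=67; pred: 23+14-9=28
Step 4: prey: 67+33-37=63; pred: 28+18-11=35
Step 5: prey: 63+31-44=50; pred: 35+22-14=43
Step 6: prey: 50+25-43=32; pred: 43+21-17=47
Step 7: prey: 32+16-30=18; pred: 47+15-18=44
Step 8: prey: 18+9-15=12; pred: 44+7-17=34
Step 9: prey: 12+6-8=10; pred: 34+4-13=25
Step 10: prey: 10+5-5=10; pred: 25+2-10=17
Step 11: prey: 10+5-3=12; pred: 17+1-6=12
Step 12: prey: 12+6-2=16; pred: 12+1-4=9
Max prey = 67 at step 3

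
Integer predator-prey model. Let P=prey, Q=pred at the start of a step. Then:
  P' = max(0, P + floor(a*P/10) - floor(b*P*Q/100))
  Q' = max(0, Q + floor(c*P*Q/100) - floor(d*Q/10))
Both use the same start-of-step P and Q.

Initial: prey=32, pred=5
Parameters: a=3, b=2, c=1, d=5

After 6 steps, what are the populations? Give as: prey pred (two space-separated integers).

Answer: 107 5

Derivation:
Step 1: prey: 32+9-3=38; pred: 5+1-2=4
Step 2: prey: 38+11-3=46; pred: 4+1-2=3
Step 3: prey: 46+13-2=57; pred: 3+1-1=3
Step 4: prey: 57+17-3=71; pred: 3+1-1=3
Step 5: prey: 71+21-4=88; pred: 3+2-1=4
Step 6: prey: 88+26-7=107; pred: 4+3-2=5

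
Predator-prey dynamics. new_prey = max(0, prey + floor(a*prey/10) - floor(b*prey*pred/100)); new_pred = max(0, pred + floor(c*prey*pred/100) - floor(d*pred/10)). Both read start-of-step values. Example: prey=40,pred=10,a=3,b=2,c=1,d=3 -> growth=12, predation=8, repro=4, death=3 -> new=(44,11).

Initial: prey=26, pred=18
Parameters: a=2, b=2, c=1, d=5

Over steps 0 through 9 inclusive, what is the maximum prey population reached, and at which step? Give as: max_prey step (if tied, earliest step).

Step 1: prey: 26+5-9=22; pred: 18+4-9=13
Step 2: prey: 22+4-5=21; pred: 13+2-6=9
Step 3: prey: 21+4-3=22; pred: 9+1-4=6
Step 4: prey: 22+4-2=24; pred: 6+1-3=4
Step 5: prey: 24+4-1=27; pred: 4+0-2=2
Step 6: prey: 27+5-1=31; pred: 2+0-1=1
Step 7: prey: 31+6-0=37; pred: 1+0-0=1
Step 8: prey: 37+7-0=44; pred: 1+0-0=1
Step 9: prey: 44+8-0=52; pred: 1+0-0=1
Max prey = 52 at step 9

Answer: 52 9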